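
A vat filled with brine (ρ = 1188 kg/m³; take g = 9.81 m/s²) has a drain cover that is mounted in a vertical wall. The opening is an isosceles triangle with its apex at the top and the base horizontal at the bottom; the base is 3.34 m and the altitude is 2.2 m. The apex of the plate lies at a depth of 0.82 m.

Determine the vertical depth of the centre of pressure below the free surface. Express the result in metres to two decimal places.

h_p = 2.40 m

γ = ρg = 1188 × 9.81 / 1000 = 11.65428 kN/m³.
With the apex up, the centroid sits 2h/3 = 2 × 2.2/3 = 1.46667 m below the apex, so the centroid depth is h_c = 0.82 + 1.46667 = 2.28667 m.
A = ½ × 3.34 × 2.2 = 3.674 m².
Resultant F = γ·h_c·A = 11.65428 × 2.28667 × 3.674 = 97.9102 kN.
I_c = b·h³/36 = 3.34 × 2.2³/36 = 0.987898 m⁴.
Centre of pressure: y_p = y_c + I_c/(y_c·A) = 2.28667 + 0.987898/(2.28667 × 3.674) = 2.28667 + 0.11759 = 2.40426 m along the plane.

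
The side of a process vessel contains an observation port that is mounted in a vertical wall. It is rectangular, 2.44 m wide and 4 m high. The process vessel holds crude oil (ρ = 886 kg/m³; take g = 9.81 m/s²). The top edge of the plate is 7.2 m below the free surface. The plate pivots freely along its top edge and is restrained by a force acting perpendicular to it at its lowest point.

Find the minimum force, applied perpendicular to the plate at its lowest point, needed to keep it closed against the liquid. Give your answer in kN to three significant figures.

γ = ρg = 886 × 9.81 / 1000 = 8.69166 kN/m³.
The centroid lies 4/2 = 2 m below the top edge, so the centroid depth is h_c = 7.2 + 2 = 9.2 m.
A = 2.44 × 4 = 9.76 m².
Resultant F = γ·h_c·A = 8.69166 × 9.2 × 9.76 = 780.442 kN.
I_c = b·h³/12 = 2.44 × 4³/12 = 13.0133 m⁴.
Centre of pressure: y_p = y_c + I_c/(y_c·A) = 9.2 + 13.0133/(9.2 × 9.76) = 9.2 + 0.144927 = 9.34493 m along the plane.
The resultant acts 2 + 0.144927 = 2.14493 m (along the plate) below the hinge at the top edge, so the moment about the hinge is M = F × 2.14493 = 780.442 × 2.14493 = 1673.99 kN·m.
A normal force at the bottom, 4 m from the hinge, must supply this moment: P = 1673.99/4 = 418.498 kN.

P ≈ 418 kN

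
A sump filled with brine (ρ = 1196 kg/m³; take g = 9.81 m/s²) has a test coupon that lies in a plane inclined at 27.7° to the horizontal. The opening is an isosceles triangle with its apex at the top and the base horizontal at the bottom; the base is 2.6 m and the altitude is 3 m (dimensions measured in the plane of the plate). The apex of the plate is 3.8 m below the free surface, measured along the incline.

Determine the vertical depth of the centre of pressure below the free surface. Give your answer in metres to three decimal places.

γ = ρg = 1196 × 9.81 / 1000 = 11.73276 kN/m³.
Let θ = 27.7° be the plate's angle to the horizontal; measure y along the incline from where the plane meets the free surface. Vertical depth h = y·sinθ with sinθ = 0.464842.
With the apex up, the centroid sits 2h/3 = 2 × 3/3 = 2 m below the apex, so y_c = 3.8 + 2 = 5.8 m and h_c = 5.8 × 0.464842 = 2.69608 m.
A = ½ × 2.6 × 3 = 3.9 m².
Resultant F = γ·h_c·A = 11.73276 × 2.69608 × 3.9 = 123.367 kN.
I_c = b·h³/36 = 2.6 × 3³/36 = 1.95 m⁴.
Centre of pressure: y_p = y_c + I_c/(y_c·A) = 5.8 + 1.95/(5.8 × 3.9) = 5.8 + 0.0862069 = 5.88621 m along the plane.
Vertically, h_p = y_p·sinθ = 5.88621 × 0.464842 = 2.73616 m.

h_p = 2.736 m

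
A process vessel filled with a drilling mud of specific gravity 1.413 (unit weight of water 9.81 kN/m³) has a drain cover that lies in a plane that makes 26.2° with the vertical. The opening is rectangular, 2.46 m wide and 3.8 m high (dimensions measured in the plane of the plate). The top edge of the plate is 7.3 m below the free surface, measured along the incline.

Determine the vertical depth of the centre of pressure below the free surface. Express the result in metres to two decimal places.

γ = 1.413 × 9.81 = 13.86153 kN/m³.
The plate makes 26.2° with the vertical, i.e. θ = 90° − 26.2° = 63.8° to the horizontal. Measuring y along the incline from the free-surface line, vertical depth h = y·sinθ with sinθ = 0.897258.
The centroid lies 3.8/2 = 1.9 m below the top edge, so y_c = 7.3 + 1.9 = 9.2 m and h_c = 9.2 × 0.897258 = 8.25477 m.
A = 2.46 × 3.8 = 9.348 m².
Resultant F = γ·h_c·A = 13.86153 × 8.25477 × 9.348 = 1069.63 kN.
I_c = b·h³/12 = 2.46 × 3.8³/12 = 11.2488 m⁴.
Centre of pressure: y_p = y_c + I_c/(y_c·A) = 9.2 + 11.2488/(9.2 × 9.348) = 9.2 + 0.130798 = 9.3308 m along the plane.
Vertically, h_p = y_p·sinθ = 9.3308 × 0.897258 = 8.37213 m.

h_p = 8.37 m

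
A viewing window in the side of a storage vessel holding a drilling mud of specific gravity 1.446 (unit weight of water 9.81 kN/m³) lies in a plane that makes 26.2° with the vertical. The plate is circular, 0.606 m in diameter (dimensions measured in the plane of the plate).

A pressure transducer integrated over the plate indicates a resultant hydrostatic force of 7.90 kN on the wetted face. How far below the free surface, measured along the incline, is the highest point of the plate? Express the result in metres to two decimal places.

y_top ≈ 1.85 m

γ = 1.446 × 9.81 = 14.18526 kN/m³.
A = π(0.303)² = 0.288426 m².
From F = γ·h_c·A, the centroid depth is h_c = 7.90/(14.18526 × 0.288426) = 1.93088 m.
The plate makes 26.2° with the vertical, i.e. θ = 90° − 26.2° = 63.8° to the horizontal. Measuring y along the incline from the free-surface line, vertical depth h = y·sinθ with sinθ = 0.897258.
Along the incline, y_c = h_c/sinθ = 1.93088/0.897258 = 2.15198 m.
The centroid is at the centre, 0.303 m below the top of the plate, so the highest point sits at y_top = 2.15198 − 0.303 = 1.84898 m along the incline.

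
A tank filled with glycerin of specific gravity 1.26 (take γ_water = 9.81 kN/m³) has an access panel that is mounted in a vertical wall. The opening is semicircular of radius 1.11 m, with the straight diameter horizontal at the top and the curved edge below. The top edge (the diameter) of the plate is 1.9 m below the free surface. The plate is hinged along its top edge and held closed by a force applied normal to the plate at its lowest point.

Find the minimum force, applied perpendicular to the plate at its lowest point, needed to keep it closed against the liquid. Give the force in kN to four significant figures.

P ≈ 25.93 kN

γ = 1.26 × 9.81 = 12.3606 kN/m³.
The centroid of a semicircle lies 4r/(3π) = 0.471099 m from the diameter, here below the top edge, so the centroid depth is h_c = 1.9 + 0.471099 = 2.3711 m.
A = πr²/2 = π × 1.11²/2 = 1.93538 m².
Resultant F = γ·h_c·A = 12.3606 × 2.3711 × 1.93538 = 56.7225 kN.
I_c = (π/8 − 8/(9π))·r⁴ = 0.109757 × 1.11⁴ = 0.166619 m⁴.
Centre of pressure: y_p = y_c + I_c/(y_c·A) = 2.3711 + 0.166619/(2.3711 × 1.93538) = 2.3711 + 0.0363085 = 2.40741 m along the plane.
The resultant acts 0.471099 + 0.0363085 = 0.507408 m (along the plate) below the hinge at the top edge, so the moment about the hinge is M = F × 0.507408 = 56.7225 × 0.507408 = 28.7815 kN·m.
A normal force at the bottom, 1.11 m from the hinge, must supply this moment: P = 28.7815/1.11 = 25.9293 kN.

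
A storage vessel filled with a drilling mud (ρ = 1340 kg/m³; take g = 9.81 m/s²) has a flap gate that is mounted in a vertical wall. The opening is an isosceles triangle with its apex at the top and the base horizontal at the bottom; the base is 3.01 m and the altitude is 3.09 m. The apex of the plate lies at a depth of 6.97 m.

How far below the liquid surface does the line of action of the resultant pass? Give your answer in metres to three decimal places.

γ = ρg = 1340 × 9.81 / 1000 = 13.1454 kN/m³.
With the apex up, the centroid sits 2h/3 = 2 × 3.09/3 = 2.06 m below the apex, so the centroid depth is h_c = 6.97 + 2.06 = 9.03 m.
A = ½ × 3.01 × 3.09 = 4.65045 m².
Resultant F = γ·h_c·A = 13.1454 × 9.03 × 4.65045 = 552.022 kN.
I_c = b·h³/36 = 3.01 × 3.09³/36 = 2.46683 m⁴.
Centre of pressure: y_p = y_c + I_c/(y_c·A) = 9.03 + 2.46683/(9.03 × 4.65045) = 9.03 + 0.058743 = 9.08874 m along the plane.

h_p = 9.089 m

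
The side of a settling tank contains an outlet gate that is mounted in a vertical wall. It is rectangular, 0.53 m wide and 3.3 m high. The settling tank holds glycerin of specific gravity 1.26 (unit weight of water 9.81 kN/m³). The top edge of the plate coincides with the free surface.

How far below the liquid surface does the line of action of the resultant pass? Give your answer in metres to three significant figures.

γ = 1.26 × 9.81 = 12.3606 kN/m³.
The centroid lies 3.3/2 = 1.65 m below the top edge, so the centroid depth is h_c = 1.65 m.
A = 0.53 × 3.3 = 1.749 m².
Resultant F = γ·h_c·A = 12.3606 × 1.65 × 1.749 = 35.6708 kN.
I_c = b·h³/12 = 0.53 × 3.3³/12 = 1.58722 m⁴.
Centre of pressure: y_p = y_c + I_c/(y_c·A) = 1.65 + 1.58722/(1.65 × 1.749) = 1.65 + 0.550001 = 2.2 m along the plane.

h_p = 2.20 m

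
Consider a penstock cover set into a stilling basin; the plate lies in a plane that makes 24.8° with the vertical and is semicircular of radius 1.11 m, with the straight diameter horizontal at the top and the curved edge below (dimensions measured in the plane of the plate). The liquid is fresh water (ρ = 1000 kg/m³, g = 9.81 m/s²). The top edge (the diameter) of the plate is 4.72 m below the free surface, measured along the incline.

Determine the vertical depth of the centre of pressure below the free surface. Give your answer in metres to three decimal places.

γ = ρg = 1000 × 9.81 = 9810 N/m³ = 9.81 kN/m³.
The plate makes 24.8° with the vertical, i.e. θ = 90° − 24.8° = 65.2° to the horizontal. Measuring y along the incline from the free-surface line, vertical depth h = y·sinθ with sinθ = 0.907777.
The centroid of a semicircle lies 4r/(3π) = 0.471099 m from the diameter, here below the top edge, so y_c = 4.72 + 0.471099 = 5.1911 m and h_c = 5.1911 × 0.907777 = 4.71236 m.
A = πr²/2 = π × 1.11²/2 = 1.93538 m².
Resultant F = γ·h_c·A = 9.81 × 4.71236 × 1.93538 = 89.4692 kN.
I_c = (π/8 − 8/(9π))·r⁴ = 0.109757 × 1.11⁴ = 0.166619 m⁴.
Centre of pressure: y_p = y_c + I_c/(y_c·A) = 5.1911 + 0.166619/(5.1911 × 1.93538) = 5.1911 + 0.0165844 = 5.20768 m along the plane.
Vertically, h_p = y_p·sinθ = 5.20768 × 0.907777 = 4.72741 m.

h_p = 4.727 m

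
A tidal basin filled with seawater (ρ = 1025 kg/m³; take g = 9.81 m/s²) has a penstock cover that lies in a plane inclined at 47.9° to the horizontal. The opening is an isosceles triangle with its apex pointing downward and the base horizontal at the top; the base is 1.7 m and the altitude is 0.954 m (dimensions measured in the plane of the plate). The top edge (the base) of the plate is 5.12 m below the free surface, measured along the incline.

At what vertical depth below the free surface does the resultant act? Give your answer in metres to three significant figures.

h_p = 4.04 m

γ = ρg = 1025 × 9.81 / 1000 = 10.05525 kN/m³.
Let θ = 47.9° be the plate's angle to the horizontal; measure y along the incline from where the plane meets the free surface. Vertical depth h = y·sinθ with sinθ = 0.741976.
With the apex down, the centroid sits h/3 = 0.954/3 = 0.318 m below the base (the top edge), so y_c = 5.12 + 0.318 = 5.438 m and h_c = 5.438 × 0.741976 = 4.03487 m.
A = ½ × 1.7 × 0.954 = 0.8109 m².
Resultant F = γ·h_c·A = 10.05525 × 4.03487 × 0.8109 = 32.8995 kN.
I_c = b·h³/36 = 1.7 × 0.954³/36 = 0.0410007 m⁴.
Centre of pressure: y_p = y_c + I_c/(y_c·A) = 5.438 + 0.0410007/(5.438 × 0.8109) = 5.438 + 0.0092979 = 5.4473 m along the plane.
Vertically, h_p = y_p·sinθ = 5.4473 × 0.741976 = 4.04177 m.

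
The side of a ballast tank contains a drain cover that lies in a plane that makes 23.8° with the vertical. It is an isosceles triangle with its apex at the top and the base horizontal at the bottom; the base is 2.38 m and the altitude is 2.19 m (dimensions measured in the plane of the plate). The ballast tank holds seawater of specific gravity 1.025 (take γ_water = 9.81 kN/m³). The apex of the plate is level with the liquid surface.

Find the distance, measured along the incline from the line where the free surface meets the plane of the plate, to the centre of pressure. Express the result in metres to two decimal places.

y_p = 1.64 m

γ = 1.025 × 9.81 = 10.05525 kN/m³.
The plate makes 23.8° with the vertical, i.e. θ = 90° − 23.8° = 66.2° to the horizontal. Measuring y along the incline from the free-surface line, vertical depth h = y·sinθ with sinθ = 0.914960.
With the apex up, the centroid sits 2h/3 = 2 × 2.19/3 = 1.46 m below the apex, so y_c = 1.46 m and h_c = 1.46 × 0.914960 = 1.33584 m.
A = ½ × 2.38 × 2.19 = 2.6061 m².
Resultant F = γ·h_c·A = 10.05525 × 1.33584 × 2.6061 = 35.0057 kN.
I_c = b·h³/36 = 2.38 × 2.19³/36 = 0.694395 m⁴.
Centre of pressure: y_p = y_c + I_c/(y_c·A) = 1.46 + 0.694395/(1.46 × 2.6061) = 1.46 + 0.1825 = 1.6425 m along the plane.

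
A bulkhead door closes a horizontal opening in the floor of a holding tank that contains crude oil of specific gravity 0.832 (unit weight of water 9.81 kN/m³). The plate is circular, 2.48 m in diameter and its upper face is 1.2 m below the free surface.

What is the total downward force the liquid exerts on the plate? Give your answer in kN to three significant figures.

F ≈ 47.3 kN

γ = 0.832 × 9.81 = 8.16192 kN/m³.
The plate is horizontal, so pressure is uniform at p = γ·h = 8.16192 × 1.2 = 9.7943 kN/m².
A = π(1.24)² = 4.83051 m².
F = p·A = 9.7943 × 4.83051 = 47.3115 kN.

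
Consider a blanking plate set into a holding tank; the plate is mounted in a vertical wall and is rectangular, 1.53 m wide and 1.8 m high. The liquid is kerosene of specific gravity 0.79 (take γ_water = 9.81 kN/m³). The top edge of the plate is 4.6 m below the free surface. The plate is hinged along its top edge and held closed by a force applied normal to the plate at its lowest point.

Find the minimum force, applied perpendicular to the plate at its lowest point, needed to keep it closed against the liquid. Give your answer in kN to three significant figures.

γ = 0.79 × 9.81 = 7.7499 kN/m³.
The centroid lies 1.8/2 = 0.9 m below the top edge, so the centroid depth is h_c = 4.6 + 0.9 = 5.5 m.
A = 1.53 × 1.8 = 2.754 m².
Resultant F = γ·h_c·A = 7.7499 × 5.5 × 2.754 = 117.388 kN.
I_c = b·h³/12 = 1.53 × 1.8³/12 = 0.74358 m⁴.
Centre of pressure: y_p = y_c + I_c/(y_c·A) = 5.5 + 0.74358/(5.5 × 2.754) = 5.5 + 0.0490909 = 5.54909 m along the plane.
The resultant acts 0.9 + 0.0490909 = 0.949091 m (along the plate) below the hinge at the top edge, so the moment about the hinge is M = F × 0.949091 = 117.388 × 0.949091 = 111.412 kN·m.
A normal force at the bottom, 1.8 m from the hinge, must supply this moment: P = 111.412/1.8 = 61.8956 kN.

P ≈ 61.9 kN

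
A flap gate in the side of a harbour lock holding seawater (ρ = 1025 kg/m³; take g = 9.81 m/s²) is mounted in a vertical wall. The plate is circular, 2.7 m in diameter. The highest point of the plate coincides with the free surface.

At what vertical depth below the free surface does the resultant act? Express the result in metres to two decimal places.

γ = ρg = 1025 × 9.81 / 1000 = 10.05525 kN/m³.
The centroid is at the centre, 1.35 m below the top of the plate, so the centroid depth is h_c = 1.35 m.
A = π(1.35)² = 5.72555 m².
Resultant F = γ·h_c·A = 10.05525 × 1.35 × 5.72555 = 77.722 kN.
I_c = πr⁴/4 = π × 1.35⁴/4 = 2.6087 m⁴.
Centre of pressure: y_p = y_c + I_c/(y_c·A) = 1.35 + 2.6087/(1.35 × 5.72555) = 1.35 + 0.3375 = 1.6875 m along the plane.

h_p = 1.69 m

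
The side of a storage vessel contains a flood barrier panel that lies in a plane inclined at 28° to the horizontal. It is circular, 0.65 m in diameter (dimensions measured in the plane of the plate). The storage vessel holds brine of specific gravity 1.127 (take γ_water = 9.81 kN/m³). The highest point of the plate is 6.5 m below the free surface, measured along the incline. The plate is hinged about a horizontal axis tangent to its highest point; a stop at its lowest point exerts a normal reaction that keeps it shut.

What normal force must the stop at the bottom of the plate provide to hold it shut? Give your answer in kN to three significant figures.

P ≈ 5.95 kN

γ = 1.127 × 9.81 = 11.05587 kN/m³.
Let θ = 28° be the plate's angle to the horizontal; measure y along the incline from where the plane meets the free surface. Vertical depth h = y·sinθ with sinθ = 0.469472.
The centroid is at the centre, 0.325 m below the top of the plate, so y_c = 6.5 + 0.325 = 6.825 m and h_c = 6.825 × 0.469472 = 3.20415 m.
A = π(0.325)² = 0.331831 m².
Resultant F = γ·h_c·A = 11.05587 × 3.20415 × 0.331831 = 11.755 kN.
I_c = πr⁴/4 = π × 0.325⁴/4 = 0.00876241 m⁴.
Centre of pressure: y_p = y_c + I_c/(y_c·A) = 6.825 + 0.00876241/(6.825 × 0.331831) = 6.825 + 0.00386905 = 6.82887 m along the plane.
The resultant acts 0.325 + 0.00386905 = 0.328869 m (along the plate) below the hinge at the top edge, so the moment about the hinge is M = F × 0.328869 = 11.755 × 0.328869 = 3.86586 kN·m.
A normal force at the bottom, 0.65 m from the hinge, must supply this moment: P = 3.86586/0.65 = 5.94748 kN.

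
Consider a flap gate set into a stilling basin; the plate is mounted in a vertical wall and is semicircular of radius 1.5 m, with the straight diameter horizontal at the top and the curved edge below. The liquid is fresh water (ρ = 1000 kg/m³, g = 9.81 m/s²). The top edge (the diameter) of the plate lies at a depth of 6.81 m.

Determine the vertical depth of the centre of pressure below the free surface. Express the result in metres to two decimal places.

h_p = 7.47 m

γ = ρg = 1000 × 9.81 = 9810 N/m³ = 9.81 kN/m³.
The centroid of a semicircle lies 4r/(3π) = 0.63662 m from the diameter, here below the top edge, so the centroid depth is h_c = 6.81 + 0.63662 = 7.44662 m.
A = πr²/2 = π × 1.5²/2 = 3.53429 m².
Resultant F = γ·h_c·A = 9.81 × 7.44662 × 3.53429 = 258.185 kN.
I_c = (π/8 − 8/(9π))·r⁴ = 0.109757 × 1.5⁴ = 0.555645 m⁴.
Centre of pressure: y_p = y_c + I_c/(y_c·A) = 7.44662 + 0.555645/(7.44662 × 3.53429) = 7.44662 + 0.0211123 = 7.46773 m along the plane.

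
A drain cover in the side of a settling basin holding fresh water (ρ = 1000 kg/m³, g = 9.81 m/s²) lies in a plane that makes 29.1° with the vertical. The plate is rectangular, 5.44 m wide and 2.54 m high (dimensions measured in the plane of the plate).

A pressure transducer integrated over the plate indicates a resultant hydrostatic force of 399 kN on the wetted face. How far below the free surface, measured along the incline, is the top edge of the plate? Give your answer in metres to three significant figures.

γ = ρg = 1000 × 9.81 = 9810 N/m³ = 9.81 kN/m³.
A = 5.44 × 2.54 = 13.8176 m².
From F = γ·h_c·A, the centroid depth is h_c = 399/(9.81 × 13.8176) = 2.94355 m.
The plate makes 29.1° with the vertical, i.e. θ = 90° − 29.1° = 60.9° to the horizontal. Measuring y along the incline from the free-surface line, vertical depth h = y·sinθ with sinθ = 0.873772.
Along the incline, y_c = h_c/sinθ = 2.94355/0.873772 = 3.36878 m.
The centroid lies 2.54/2 = 1.27 m below the top edge, so the top edge sits at y_top = 3.36878 − 1.27 = 2.09878 m along the incline.

y_top ≈ 2.10 m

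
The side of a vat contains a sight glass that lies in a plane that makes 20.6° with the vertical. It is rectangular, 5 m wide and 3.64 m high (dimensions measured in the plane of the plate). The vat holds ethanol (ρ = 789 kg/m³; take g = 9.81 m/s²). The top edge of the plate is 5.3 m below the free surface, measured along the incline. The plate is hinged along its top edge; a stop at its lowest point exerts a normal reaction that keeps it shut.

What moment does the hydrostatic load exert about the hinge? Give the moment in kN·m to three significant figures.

γ = ρg = 789 × 9.81 / 1000 = 7.74009 kN/m³.
The plate makes 20.6° with the vertical, i.e. θ = 90° − 20.6° = 69.4° to the horizontal. Measuring y along the incline from the free-surface line, vertical depth h = y·sinθ with sinθ = 0.936060.
The centroid lies 3.64/2 = 1.82 m below the top edge, so y_c = 5.3 + 1.82 = 7.12 m and h_c = 7.12 × 0.936060 = 6.66475 m.
A = 5 × 3.64 = 18.2 m².
Resultant F = γ·h_c·A = 7.74009 × 6.66475 × 18.2 = 938.861 kN.
I_c = b·h³/12 = 5 × 3.64³/12 = 20.0952 m⁴.
Centre of pressure: y_p = y_c + I_c/(y_c·A) = 7.12 + 20.0952/(7.12 × 18.2) = 7.12 + 0.155075 = 7.27508 m along the plane.
The resultant acts 1.82 + 0.155075 = 1.97508 m (along the plate) below the hinge at the top edge, so the moment about the hinge is M = F × 1.97508 = 938.861 × 1.97508 = 1854.33 kN·m.

M ≈ 1850 kN·m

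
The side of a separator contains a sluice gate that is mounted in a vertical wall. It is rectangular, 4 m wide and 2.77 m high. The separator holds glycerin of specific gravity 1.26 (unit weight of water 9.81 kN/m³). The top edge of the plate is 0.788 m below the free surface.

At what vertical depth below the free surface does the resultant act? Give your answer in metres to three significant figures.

γ = 1.26 × 9.81 = 12.3606 kN/m³.
The centroid lies 2.77/2 = 1.385 m below the top edge, so the centroid depth is h_c = 0.788 + 1.385 = 2.173 m.
A = 4 × 2.77 = 11.08 m².
Resultant F = γ·h_c·A = 12.3606 × 2.173 × 11.08 = 297.604 kN.
I_c = b·h³/12 = 4 × 2.77³/12 = 7.08464 m⁴.
Centre of pressure: y_p = y_c + I_c/(y_c·A) = 2.173 + 7.08464/(2.173 × 11.08) = 2.173 + 0.294251 = 2.46725 m along the plane.

h_p = 2.47 m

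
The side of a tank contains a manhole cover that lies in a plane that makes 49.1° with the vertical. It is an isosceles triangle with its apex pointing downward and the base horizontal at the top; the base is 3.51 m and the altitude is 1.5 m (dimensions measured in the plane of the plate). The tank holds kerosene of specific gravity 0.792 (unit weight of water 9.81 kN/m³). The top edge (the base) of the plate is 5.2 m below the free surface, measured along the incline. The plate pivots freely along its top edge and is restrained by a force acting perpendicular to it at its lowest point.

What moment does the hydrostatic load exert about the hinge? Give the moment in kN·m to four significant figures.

M ≈ 39.84 kN·m

γ = 0.792 × 9.81 = 7.76952 kN/m³.
The plate makes 49.1° with the vertical, i.e. θ = 90° − 49.1° = 40.9° to the horizontal. Measuring y along the incline from the free-surface line, vertical depth h = y·sinθ with sinθ = 0.654741.
With the apex down, the centroid sits h/3 = 1.5/3 = 0.5 m below the base (the top edge), so y_c = 5.2 + 0.5 = 5.7 m and h_c = 5.7 × 0.654741 = 3.73202 m.
A = ½ × 3.51 × 1.5 = 2.6325 m².
Resultant F = γ·h_c·A = 7.76952 × 3.73202 × 2.6325 = 76.332 kN.
I_c = b·h³/36 = 3.51 × 1.5³/36 = 0.329062 m⁴.
Centre of pressure: y_p = y_c + I_c/(y_c·A) = 5.7 + 0.329062/(5.7 × 2.6325) = 5.7 + 0.0219298 = 5.72193 m along the plane.
The resultant acts 0.5 + 0.0219298 = 0.52193 m (along the plate) below the hinge at the top edge, so the moment about the hinge is M = F × 0.52193 = 76.332 × 0.52193 = 39.84 kN·m.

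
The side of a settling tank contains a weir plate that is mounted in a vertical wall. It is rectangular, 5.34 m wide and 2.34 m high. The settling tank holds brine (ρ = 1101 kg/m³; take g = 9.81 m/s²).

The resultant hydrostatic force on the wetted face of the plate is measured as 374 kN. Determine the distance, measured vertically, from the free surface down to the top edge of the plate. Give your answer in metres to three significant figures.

γ = ρg = 1101 × 9.81 / 1000 = 10.80081 kN/m³.
A = 5.34 × 2.34 = 12.4956 m².
From F = γ·h_c·A, the centroid depth is h_c = 374/(10.80081 × 12.4956) = 2.77114 m.
The centroid lies 2.34/2 = 1.17 m below the top edge, so the top edge sits at h_top = 2.77114 − 1.17 = 1.60114 m below the surface.

d_top ≈ 1.60 m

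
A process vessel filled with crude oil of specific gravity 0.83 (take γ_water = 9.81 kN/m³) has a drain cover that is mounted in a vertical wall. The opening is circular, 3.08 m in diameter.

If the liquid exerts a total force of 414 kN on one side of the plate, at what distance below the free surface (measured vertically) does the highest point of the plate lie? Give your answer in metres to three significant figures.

γ = 0.83 × 9.81 = 8.1423 kN/m³.
A = π(1.54)² = 7.4506 m².
From F = γ·h_c·A, the centroid depth is h_c = 414/(8.1423 × 7.4506) = 6.82436 m.
The centroid is at the centre, 1.54 m below the top of the plate, so the highest point sits at h_top = 6.82436 − 1.54 = 5.28436 m below the surface.

d_top ≈ 5.28 m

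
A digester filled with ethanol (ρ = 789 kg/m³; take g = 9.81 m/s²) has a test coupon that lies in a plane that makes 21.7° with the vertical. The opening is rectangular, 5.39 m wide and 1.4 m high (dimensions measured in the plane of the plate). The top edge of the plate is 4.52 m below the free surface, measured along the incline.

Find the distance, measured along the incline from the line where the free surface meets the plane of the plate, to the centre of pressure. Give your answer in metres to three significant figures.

y_p = 5.25 m

γ = ρg = 789 × 9.81 / 1000 = 7.74009 kN/m³.
The plate makes 21.7° with the vertical, i.e. θ = 90° − 21.7° = 68.3° to the horizontal. Measuring y along the incline from the free-surface line, vertical depth h = y·sinθ with sinθ = 0.929133.
The centroid lies 1.4/2 = 0.7 m below the top edge, so y_c = 4.52 + 0.7 = 5.22 m and h_c = 5.22 × 0.929133 = 4.85007 m.
A = 5.39 × 1.4 = 7.546 m².
Resultant F = γ·h_c·A = 7.74009 × 4.85007 × 7.546 = 283.277 kN.
I_c = b·h³/12 = 5.39 × 1.4³/12 = 1.23251 m⁴.
Centre of pressure: y_p = y_c + I_c/(y_c·A) = 5.22 + 1.23251/(5.22 × 7.546) = 5.22 + 0.0312898 = 5.25129 m along the plane.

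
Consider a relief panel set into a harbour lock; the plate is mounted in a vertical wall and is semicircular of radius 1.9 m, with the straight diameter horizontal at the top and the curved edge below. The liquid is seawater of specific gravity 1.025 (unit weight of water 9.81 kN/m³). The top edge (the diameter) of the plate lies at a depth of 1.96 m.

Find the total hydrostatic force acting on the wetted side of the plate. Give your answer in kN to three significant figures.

γ = 1.025 × 9.81 = 10.05525 kN/m³.
The centroid of a semicircle lies 4r/(3π) = 0.806385 m from the diameter, here below the top edge, so the centroid depth is h_c = 1.96 + 0.806385 = 2.76639 m.
A = πr²/2 = π × 1.9²/2 = 5.67057 m².
Resultant F = γ·h_c·A = 10.05525 × 2.76639 × 5.67057 = 157.737 kN.

F ≈ 158 kN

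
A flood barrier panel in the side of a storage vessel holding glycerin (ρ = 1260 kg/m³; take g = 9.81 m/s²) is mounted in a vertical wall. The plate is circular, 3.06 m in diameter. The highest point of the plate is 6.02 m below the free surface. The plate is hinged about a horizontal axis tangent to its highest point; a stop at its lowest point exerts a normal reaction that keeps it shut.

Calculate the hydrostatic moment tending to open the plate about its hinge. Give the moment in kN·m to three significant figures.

M ≈ 1100 kN·m

γ = ρg = 1260 × 9.81 / 1000 = 12.3606 kN/m³.
The centroid is at the centre, 1.53 m below the top of the plate, so the centroid depth is h_c = 6.02 + 1.53 = 7.55 m.
A = π(1.53)² = 7.35415 m².
Resultant F = γ·h_c·A = 12.3606 × 7.55 × 7.35415 = 686.308 kN.
I_c = πr⁴/4 = π × 1.53⁴/4 = 4.30383 m⁴.
Centre of pressure: y_p = y_c + I_c/(y_c·A) = 7.55 + 4.30383/(7.55 × 7.35415) = 7.55 + 0.0775132 = 7.62751 m along the plane.
The resultant acts 1.53 + 0.0775132 = 1.60751 m (along the plate) below the hinge at the top edge, so the moment about the hinge is M = F × 1.60751 = 686.308 × 1.60751 = 1103.25 kN·m.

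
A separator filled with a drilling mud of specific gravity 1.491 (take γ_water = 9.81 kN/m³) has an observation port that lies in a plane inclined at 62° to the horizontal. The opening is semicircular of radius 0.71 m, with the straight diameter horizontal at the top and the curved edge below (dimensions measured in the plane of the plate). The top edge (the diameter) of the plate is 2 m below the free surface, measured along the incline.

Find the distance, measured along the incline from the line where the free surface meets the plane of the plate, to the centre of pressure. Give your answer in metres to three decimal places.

γ = 1.491 × 9.81 = 14.62671 kN/m³.
Let θ = 62° be the plate's angle to the horizontal; measure y along the incline from where the plane meets the free surface. Vertical depth h = y·sinθ with sinθ = 0.882948.
The centroid of a semicircle lies 4r/(3π) = 0.301333 m from the diameter, here below the top edge, so y_c = 2 + 0.301333 = 2.30133 m and h_c = 2.30133 × 0.882948 = 2.03195 m.
A = πr²/2 = π × 0.71²/2 = 0.791838 m².
Resultant F = γ·h_c·A = 14.62671 × 2.03195 × 0.791838 = 23.534 kN.
I_c = (π/8 − 8/(9π))·r⁴ = 0.109757 × 0.71⁴ = 0.0278911 m⁴.
Centre of pressure: y_p = y_c + I_c/(y_c·A) = 2.30133 + 0.0278911/(2.30133 × 0.791838) = 2.30133 + 0.0153056 = 2.31664 m along the plane.

y_p = 2.317 m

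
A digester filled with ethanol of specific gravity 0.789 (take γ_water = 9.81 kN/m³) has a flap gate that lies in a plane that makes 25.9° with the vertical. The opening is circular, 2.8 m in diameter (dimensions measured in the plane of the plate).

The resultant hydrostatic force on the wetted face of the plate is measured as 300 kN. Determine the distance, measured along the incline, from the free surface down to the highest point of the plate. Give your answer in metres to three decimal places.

y_top ≈ 5.597 m

γ = 0.789 × 9.81 = 7.74009 kN/m³.
A = π(1.4)² = 6.15752 m².
From F = γ·h_c·A, the centroid depth is h_c = 300/(7.74009 × 6.15752) = 6.29462 m.
The plate makes 25.9° with the vertical, i.e. θ = 90° − 25.9° = 64.1° to the horizontal. Measuring y along the incline from the free-surface line, vertical depth h = y·sinθ with sinθ = 0.899558.
Along the incline, y_c = h_c/sinθ = 6.29462/0.899558 = 6.99746 m.
The centroid is at the centre, 1.4 m below the top of the plate, so the highest point sits at y_top = 6.99746 − 1.4 = 5.59746 m along the incline.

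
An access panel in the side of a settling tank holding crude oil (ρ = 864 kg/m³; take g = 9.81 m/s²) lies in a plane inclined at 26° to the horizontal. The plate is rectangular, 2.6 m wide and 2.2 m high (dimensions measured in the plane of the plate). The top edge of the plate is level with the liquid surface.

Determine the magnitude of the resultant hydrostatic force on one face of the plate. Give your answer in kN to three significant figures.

F ≈ 23.4 kN

γ = ρg = 864 × 9.81 / 1000 = 8.47584 kN/m³.
Let θ = 26° be the plate's angle to the horizontal; measure y along the incline from where the plane meets the free surface. Vertical depth h = y·sinθ with sinθ = 0.438371.
The centroid lies 2.2/2 = 1.1 m below the top edge, so y_c = 1.1 m and h_c = 1.1 × 0.438371 = 0.482208 m.
A = 2.6 × 2.2 = 5.72 m².
Resultant F = γ·h_c·A = 8.47584 × 0.482208 × 5.72 = 23.3783 kN.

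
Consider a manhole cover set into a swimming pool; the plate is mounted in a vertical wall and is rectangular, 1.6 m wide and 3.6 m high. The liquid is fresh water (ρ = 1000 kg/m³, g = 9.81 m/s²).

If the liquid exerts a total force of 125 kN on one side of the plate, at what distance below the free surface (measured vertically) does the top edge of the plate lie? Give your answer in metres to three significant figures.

γ = ρg = 1000 × 9.81 = 9810 N/m³ = 9.81 kN/m³.
A = 1.6 × 3.6 = 5.76 m².
From F = γ·h_c·A, the centroid depth is h_c = 125/(9.81 × 5.76) = 2.21217 m.
The centroid lies 3.6/2 = 1.8 m below the top edge, so the top edge sits at h_top = 2.21217 − 1.8 = 0.41217 m below the surface.

d_top ≈ 0.412 m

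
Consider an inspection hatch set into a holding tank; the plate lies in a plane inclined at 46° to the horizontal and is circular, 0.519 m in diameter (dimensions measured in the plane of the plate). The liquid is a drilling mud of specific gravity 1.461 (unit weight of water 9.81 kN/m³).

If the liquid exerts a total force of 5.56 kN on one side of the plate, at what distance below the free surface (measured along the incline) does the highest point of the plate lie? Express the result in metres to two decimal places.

y_top ≈ 2.29 m

γ = 1.461 × 9.81 = 14.33241 kN/m³.
A = π(0.2595)² = 0.211556 m².
From F = γ·h_c·A, the centroid depth is h_c = 5.56/(14.33241 × 0.211556) = 1.83371 m.
Let θ = 46° be the plate's angle to the horizontal; measure y along the incline from where the plane meets the free surface. Vertical depth h = y·sinθ with sinθ = 0.719340.
Along the incline, y_c = h_c/sinθ = 1.83371/0.719340 = 2.54916 m.
The centroid is at the centre, 0.2595 m below the top of the plate, so the highest point sits at y_top = 2.54916 − 0.2595 = 2.28966 m along the incline.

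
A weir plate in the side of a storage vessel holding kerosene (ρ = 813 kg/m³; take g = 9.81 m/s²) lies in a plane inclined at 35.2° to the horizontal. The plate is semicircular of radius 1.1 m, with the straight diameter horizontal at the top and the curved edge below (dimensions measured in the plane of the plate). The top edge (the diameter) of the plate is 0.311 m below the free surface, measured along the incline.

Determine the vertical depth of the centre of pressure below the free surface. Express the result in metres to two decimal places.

γ = ρg = 813 × 9.81 / 1000 = 7.97553 kN/m³.
Let θ = 35.2° be the plate's angle to the horizontal; measure y along the incline from where the plane meets the free surface. Vertical depth h = y·sinθ with sinθ = 0.576432.
The centroid of a semicircle lies 4r/(3π) = 0.466854 m from the diameter, here below the top edge, so y_c = 0.311 + 0.466854 = 0.777854 m and h_c = 0.777854 × 0.576432 = 0.44838 m.
A = πr²/2 = π × 1.1²/2 = 1.90066 m².
Resultant F = γ·h_c·A = 7.97553 × 0.44838 × 1.90066 = 6.79689 kN.
I_c = (π/8 − 8/(9π))·r⁴ = 0.109757 × 1.1⁴ = 0.160695 m⁴.
Centre of pressure: y_p = y_c + I_c/(y_c·A) = 0.777854 + 0.160695/(0.777854 × 1.90066) = 0.777854 + 0.108693 = 0.886547 m along the plane.
Vertically, h_p = y_p·sinθ = 0.886547 × 0.576432 = 0.511034 m.

h_p = 0.51 m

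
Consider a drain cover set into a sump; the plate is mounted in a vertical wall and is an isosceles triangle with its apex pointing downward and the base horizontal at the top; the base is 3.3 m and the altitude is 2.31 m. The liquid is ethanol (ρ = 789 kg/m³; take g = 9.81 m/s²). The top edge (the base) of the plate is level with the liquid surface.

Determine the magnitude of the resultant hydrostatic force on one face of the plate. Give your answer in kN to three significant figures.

F ≈ 22.7 kN

γ = ρg = 789 × 9.81 / 1000 = 7.74009 kN/m³.
With the apex down, the centroid sits h/3 = 2.31/3 = 0.77 m below the base (the top edge), so the centroid depth is h_c = 0.77 m.
A = ½ × 3.3 × 2.31 = 3.8115 m².
Resultant F = γ·h_c·A = 7.74009 × 0.77 × 3.8115 = 22.716 kN.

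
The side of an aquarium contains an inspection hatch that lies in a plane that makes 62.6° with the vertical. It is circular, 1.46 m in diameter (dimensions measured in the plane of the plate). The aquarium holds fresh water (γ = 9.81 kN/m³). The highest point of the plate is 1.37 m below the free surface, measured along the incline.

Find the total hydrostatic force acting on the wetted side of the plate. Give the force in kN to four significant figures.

γ = 9.81 kN/m³.
The plate makes 62.6° with the vertical, i.e. θ = 90° − 62.6° = 27.4° to the horizontal. Measuring y along the incline from the free-surface line, vertical depth h = y·sinθ with sinθ = 0.460200.
The centroid is at the centre, 0.73 m below the top of the plate, so y_c = 1.37 + 0.73 = 2.1 m and h_c = 2.1 × 0.460200 = 0.96642 m.
A = π(0.73)² = 1.67415 m².
Resultant F = γ·h_c·A = 9.81 × 0.96642 × 1.67415 = 15.8719 kN.

F ≈ 15.87 kN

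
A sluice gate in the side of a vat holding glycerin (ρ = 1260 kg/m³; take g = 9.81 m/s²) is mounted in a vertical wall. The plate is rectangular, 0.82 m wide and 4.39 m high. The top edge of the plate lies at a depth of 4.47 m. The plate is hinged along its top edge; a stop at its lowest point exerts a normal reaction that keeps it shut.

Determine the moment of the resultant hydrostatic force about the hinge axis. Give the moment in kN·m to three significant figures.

M ≈ 722 kN·m

γ = ρg = 1260 × 9.81 / 1000 = 12.3606 kN/m³.
The centroid lies 4.39/2 = 2.195 m below the top edge, so the centroid depth is h_c = 4.47 + 2.195 = 6.665 m.
A = 0.82 × 4.39 = 3.5998 m².
Resultant F = γ·h_c·A = 12.3606 × 6.665 × 3.5998 = 296.564 kN.
I_c = b·h³/12 = 0.82 × 4.39³/12 = 5.78131 m⁴.
Centre of pressure: y_p = y_c + I_c/(y_c·A) = 6.665 + 5.78131/(6.665 × 3.5998) = 6.665 + 0.240962 = 6.90596 m along the plane.
The resultant acts 2.195 + 0.240962 = 2.43596 m (along the plate) below the hinge at the top edge, so the moment about the hinge is M = F × 2.43596 = 296.564 × 2.43596 = 722.418 kN·m.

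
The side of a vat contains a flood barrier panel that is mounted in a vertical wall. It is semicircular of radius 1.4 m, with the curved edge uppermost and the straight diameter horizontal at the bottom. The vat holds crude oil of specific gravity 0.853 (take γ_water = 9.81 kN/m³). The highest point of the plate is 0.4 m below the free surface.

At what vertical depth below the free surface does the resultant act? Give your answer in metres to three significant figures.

γ = 0.853 × 9.81 = 8.36793 kN/m³.
The centroid lies 4r/(3π) = 0.594178 m above the diameter, so r − 4r/(3π) = 1.4 − 0.594178 = 0.805822 m below the topmost point, so the centroid depth is h_c = 0.4 + 0.805822 = 1.20582 m.
A = πr²/2 = π × 1.4²/2 = 3.07876 m².
Resultant F = γ·h_c·A = 8.36793 × 1.20582 × 3.07876 = 31.0654 kN.
I_c = (π/8 − 8/(9π))·r⁴ = 0.109757 × 1.4⁴ = 0.421642 m⁴.
Centre of pressure: y_p = y_c + I_c/(y_c·A) = 1.20582 + 0.421642/(1.20582 × 3.07876) = 1.20582 + 0.113576 = 1.3194 m along the plane.

h_p = 1.32 m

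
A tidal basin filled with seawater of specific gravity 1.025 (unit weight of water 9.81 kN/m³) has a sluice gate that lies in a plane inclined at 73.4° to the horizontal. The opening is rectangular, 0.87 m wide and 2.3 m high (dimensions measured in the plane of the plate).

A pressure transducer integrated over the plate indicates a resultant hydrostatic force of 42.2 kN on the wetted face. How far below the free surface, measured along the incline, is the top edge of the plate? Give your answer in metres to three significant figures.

γ = 1.025 × 9.81 = 10.05525 kN/m³.
A = 0.87 × 2.3 = 2.001 m².
From F = γ·h_c·A, the centroid depth is h_c = 42.2/(10.05525 × 2.001) = 2.09736 m.
Let θ = 73.4° be the plate's angle to the horizontal; measure y along the incline from where the plane meets the free surface. Vertical depth h = y·sinθ with sinθ = 0.958323.
Along the incline, y_c = h_c/sinθ = 2.09736/0.958323 = 2.18857 m.
The centroid lies 2.3/2 = 1.15 m below the top edge, so the top edge sits at y_top = 2.18857 − 1.15 = 1.03857 m along the incline.

y_top ≈ 1.04 m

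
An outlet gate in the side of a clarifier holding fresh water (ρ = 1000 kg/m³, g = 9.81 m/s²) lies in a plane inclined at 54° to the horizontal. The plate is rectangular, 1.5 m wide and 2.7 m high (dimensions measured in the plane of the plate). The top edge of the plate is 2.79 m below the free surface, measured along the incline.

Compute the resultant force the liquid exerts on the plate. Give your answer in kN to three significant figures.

γ = ρg = 1000 × 9.81 = 9810 N/m³ = 9.81 kN/m³.
Let θ = 54° be the plate's angle to the horizontal; measure y along the incline from where the plane meets the free surface. Vertical depth h = y·sinθ with sinθ = 0.809017.
The centroid lies 2.7/2 = 1.35 m below the top edge, so y_c = 2.79 + 1.35 = 4.14 m and h_c = 4.14 × 0.809017 = 3.34933 m.
A = 1.5 × 2.7 = 4.05 m².
Resultant F = γ·h_c·A = 9.81 × 3.34933 × 4.05 = 133.071 kN.

F ≈ 133 kN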